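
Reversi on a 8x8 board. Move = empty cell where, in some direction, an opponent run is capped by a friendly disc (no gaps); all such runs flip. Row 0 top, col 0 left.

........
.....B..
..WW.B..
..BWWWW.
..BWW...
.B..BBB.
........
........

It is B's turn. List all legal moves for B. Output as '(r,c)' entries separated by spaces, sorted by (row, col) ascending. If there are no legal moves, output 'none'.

(1,1): flips 3 -> legal
(1,2): flips 1 -> legal
(1,3): no bracket -> illegal
(1,4): flips 1 -> legal
(2,1): no bracket -> illegal
(2,4): flips 3 -> legal
(2,6): no bracket -> illegal
(2,7): no bracket -> illegal
(3,1): no bracket -> illegal
(3,7): flips 4 -> legal
(4,5): flips 3 -> legal
(4,6): no bracket -> illegal
(4,7): flips 1 -> legal
(5,2): flips 2 -> legal
(5,3): no bracket -> illegal

Answer: (1,1) (1,2) (1,4) (2,4) (3,7) (4,5) (4,7) (5,2)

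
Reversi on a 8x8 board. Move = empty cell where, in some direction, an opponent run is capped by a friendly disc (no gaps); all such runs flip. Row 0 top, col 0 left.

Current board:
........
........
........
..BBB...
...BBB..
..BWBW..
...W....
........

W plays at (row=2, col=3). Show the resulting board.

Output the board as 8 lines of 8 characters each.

Place W at (2,3); scan 8 dirs for brackets.
Dir NW: first cell '.' (not opp) -> no flip
Dir N: first cell '.' (not opp) -> no flip
Dir NE: first cell '.' (not opp) -> no flip
Dir W: first cell '.' (not opp) -> no flip
Dir E: first cell '.' (not opp) -> no flip
Dir SW: opp run (3,2), next='.' -> no flip
Dir S: opp run (3,3) (4,3) capped by W -> flip
Dir SE: opp run (3,4) (4,5), next='.' -> no flip
All flips: (3,3) (4,3)

Answer: ........
........
...W....
..BWB...
...WBB..
..BWBW..
...W....
........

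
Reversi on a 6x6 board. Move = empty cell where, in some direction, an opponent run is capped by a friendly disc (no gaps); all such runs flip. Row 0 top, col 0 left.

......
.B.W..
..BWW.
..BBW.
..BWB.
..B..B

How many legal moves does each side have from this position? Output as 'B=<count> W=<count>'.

-- B to move --
(0,2): no bracket -> illegal
(0,3): flips 2 -> legal
(0,4): flips 1 -> legal
(1,2): no bracket -> illegal
(1,4): flips 3 -> legal
(1,5): flips 1 -> legal
(2,5): flips 4 -> legal
(3,5): flips 1 -> legal
(4,5): no bracket -> illegal
(5,3): flips 1 -> legal
(5,4): flips 1 -> legal
B mobility = 8
-- W to move --
(0,0): no bracket -> illegal
(0,1): no bracket -> illegal
(0,2): no bracket -> illegal
(1,0): no bracket -> illegal
(1,2): no bracket -> illegal
(2,0): no bracket -> illegal
(2,1): flips 2 -> legal
(3,1): flips 3 -> legal
(3,5): no bracket -> illegal
(4,1): flips 2 -> legal
(4,5): flips 1 -> legal
(5,1): flips 2 -> legal
(5,3): no bracket -> illegal
(5,4): flips 1 -> legal
W mobility = 6

Answer: B=8 W=6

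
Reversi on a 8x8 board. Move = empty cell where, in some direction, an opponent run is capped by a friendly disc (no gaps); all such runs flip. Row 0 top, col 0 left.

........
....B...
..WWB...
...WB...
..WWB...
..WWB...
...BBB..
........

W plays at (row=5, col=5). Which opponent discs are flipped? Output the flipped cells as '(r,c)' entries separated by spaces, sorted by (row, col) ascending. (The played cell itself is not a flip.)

Answer: (4,4) (5,4)

Derivation:
Dir NW: opp run (4,4) capped by W -> flip
Dir N: first cell '.' (not opp) -> no flip
Dir NE: first cell '.' (not opp) -> no flip
Dir W: opp run (5,4) capped by W -> flip
Dir E: first cell '.' (not opp) -> no flip
Dir SW: opp run (6,4), next='.' -> no flip
Dir S: opp run (6,5), next='.' -> no flip
Dir SE: first cell '.' (not opp) -> no flip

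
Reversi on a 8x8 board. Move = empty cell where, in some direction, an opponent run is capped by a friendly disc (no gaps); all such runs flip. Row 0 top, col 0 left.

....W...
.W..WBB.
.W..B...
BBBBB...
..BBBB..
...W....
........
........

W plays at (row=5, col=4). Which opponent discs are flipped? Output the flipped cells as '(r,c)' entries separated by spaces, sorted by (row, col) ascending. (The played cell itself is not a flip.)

Answer: (2,4) (3,2) (3,4) (4,3) (4,4)

Derivation:
Dir NW: opp run (4,3) (3,2) capped by W -> flip
Dir N: opp run (4,4) (3,4) (2,4) capped by W -> flip
Dir NE: opp run (4,5), next='.' -> no flip
Dir W: first cell 'W' (not opp) -> no flip
Dir E: first cell '.' (not opp) -> no flip
Dir SW: first cell '.' (not opp) -> no flip
Dir S: first cell '.' (not opp) -> no flip
Dir SE: first cell '.' (not opp) -> no flip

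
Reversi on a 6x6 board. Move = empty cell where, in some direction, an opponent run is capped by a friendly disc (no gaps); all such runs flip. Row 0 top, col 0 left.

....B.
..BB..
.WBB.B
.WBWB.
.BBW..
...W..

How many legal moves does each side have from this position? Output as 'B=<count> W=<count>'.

-- B to move --
(1,0): flips 1 -> legal
(1,1): flips 2 -> legal
(2,0): flips 2 -> legal
(2,4): flips 1 -> legal
(3,0): flips 2 -> legal
(4,0): flips 1 -> legal
(4,4): flips 2 -> legal
(5,2): flips 1 -> legal
(5,4): flips 1 -> legal
B mobility = 9
-- W to move --
(0,1): no bracket -> illegal
(0,2): no bracket -> illegal
(0,3): flips 3 -> legal
(0,5): no bracket -> illegal
(1,1): flips 1 -> legal
(1,4): no bracket -> illegal
(1,5): no bracket -> illegal
(2,4): flips 2 -> legal
(3,0): no bracket -> illegal
(3,5): flips 1 -> legal
(4,0): flips 2 -> legal
(4,4): no bracket -> illegal
(4,5): no bracket -> illegal
(5,0): no bracket -> illegal
(5,1): flips 2 -> legal
(5,2): no bracket -> illegal
W mobility = 6

Answer: B=9 W=6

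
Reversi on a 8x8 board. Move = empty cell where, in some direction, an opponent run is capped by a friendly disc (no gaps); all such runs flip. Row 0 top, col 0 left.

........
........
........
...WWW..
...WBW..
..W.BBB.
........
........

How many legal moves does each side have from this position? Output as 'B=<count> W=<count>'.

Answer: B=9 W=6

Derivation:
-- B to move --
(2,2): flips 1 -> legal
(2,3): flips 2 -> legal
(2,4): flips 1 -> legal
(2,5): flips 2 -> legal
(2,6): flips 1 -> legal
(3,2): flips 1 -> legal
(3,6): flips 1 -> legal
(4,1): no bracket -> illegal
(4,2): flips 1 -> legal
(4,6): flips 1 -> legal
(5,1): no bracket -> illegal
(5,3): no bracket -> illegal
(6,1): no bracket -> illegal
(6,2): no bracket -> illegal
(6,3): no bracket -> illegal
B mobility = 9
-- W to move --
(4,6): no bracket -> illegal
(4,7): no bracket -> illegal
(5,3): flips 1 -> legal
(5,7): no bracket -> illegal
(6,3): flips 1 -> legal
(6,4): flips 2 -> legal
(6,5): flips 2 -> legal
(6,6): flips 2 -> legal
(6,7): flips 1 -> legal
W mobility = 6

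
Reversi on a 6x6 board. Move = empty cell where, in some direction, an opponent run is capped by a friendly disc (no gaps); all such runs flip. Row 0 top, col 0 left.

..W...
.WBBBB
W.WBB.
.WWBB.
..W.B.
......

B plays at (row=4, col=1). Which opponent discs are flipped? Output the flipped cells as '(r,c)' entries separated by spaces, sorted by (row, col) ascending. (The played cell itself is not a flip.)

Answer: (3,2)

Derivation:
Dir NW: first cell '.' (not opp) -> no flip
Dir N: opp run (3,1), next='.' -> no flip
Dir NE: opp run (3,2) capped by B -> flip
Dir W: first cell '.' (not opp) -> no flip
Dir E: opp run (4,2), next='.' -> no flip
Dir SW: first cell '.' (not opp) -> no flip
Dir S: first cell '.' (not opp) -> no flip
Dir SE: first cell '.' (not opp) -> no flip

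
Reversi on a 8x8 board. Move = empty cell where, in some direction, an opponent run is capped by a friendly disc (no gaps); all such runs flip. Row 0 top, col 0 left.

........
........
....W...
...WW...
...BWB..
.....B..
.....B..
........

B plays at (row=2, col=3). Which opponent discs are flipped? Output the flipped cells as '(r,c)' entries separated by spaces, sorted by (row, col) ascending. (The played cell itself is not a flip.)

Dir NW: first cell '.' (not opp) -> no flip
Dir N: first cell '.' (not opp) -> no flip
Dir NE: first cell '.' (not opp) -> no flip
Dir W: first cell '.' (not opp) -> no flip
Dir E: opp run (2,4), next='.' -> no flip
Dir SW: first cell '.' (not opp) -> no flip
Dir S: opp run (3,3) capped by B -> flip
Dir SE: opp run (3,4) capped by B -> flip

Answer: (3,3) (3,4)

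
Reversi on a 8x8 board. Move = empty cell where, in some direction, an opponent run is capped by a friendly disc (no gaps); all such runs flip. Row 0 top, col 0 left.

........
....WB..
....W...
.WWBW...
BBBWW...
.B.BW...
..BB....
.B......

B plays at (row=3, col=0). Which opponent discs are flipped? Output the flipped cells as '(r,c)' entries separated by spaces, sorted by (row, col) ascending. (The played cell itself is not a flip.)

Answer: (3,1) (3,2)

Derivation:
Dir NW: edge -> no flip
Dir N: first cell '.' (not opp) -> no flip
Dir NE: first cell '.' (not opp) -> no flip
Dir W: edge -> no flip
Dir E: opp run (3,1) (3,2) capped by B -> flip
Dir SW: edge -> no flip
Dir S: first cell 'B' (not opp) -> no flip
Dir SE: first cell 'B' (not opp) -> no flip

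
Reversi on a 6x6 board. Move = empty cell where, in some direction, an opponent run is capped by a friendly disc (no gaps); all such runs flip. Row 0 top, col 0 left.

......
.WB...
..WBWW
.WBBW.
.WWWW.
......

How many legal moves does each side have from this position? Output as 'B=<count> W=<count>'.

-- B to move --
(0,0): flips 2 -> legal
(0,1): no bracket -> illegal
(0,2): no bracket -> illegal
(1,0): flips 1 -> legal
(1,3): no bracket -> illegal
(1,4): no bracket -> illegal
(1,5): flips 1 -> legal
(2,0): no bracket -> illegal
(2,1): flips 1 -> legal
(3,0): flips 1 -> legal
(3,5): flips 1 -> legal
(4,0): no bracket -> illegal
(4,5): flips 1 -> legal
(5,0): flips 1 -> legal
(5,1): flips 1 -> legal
(5,2): flips 1 -> legal
(5,3): flips 1 -> legal
(5,4): flips 1 -> legal
(5,5): flips 1 -> legal
B mobility = 13
-- W to move --
(0,1): flips 2 -> legal
(0,2): flips 1 -> legal
(0,3): no bracket -> illegal
(1,3): flips 3 -> legal
(1,4): flips 2 -> legal
(2,1): flips 1 -> legal
W mobility = 5

Answer: B=13 W=5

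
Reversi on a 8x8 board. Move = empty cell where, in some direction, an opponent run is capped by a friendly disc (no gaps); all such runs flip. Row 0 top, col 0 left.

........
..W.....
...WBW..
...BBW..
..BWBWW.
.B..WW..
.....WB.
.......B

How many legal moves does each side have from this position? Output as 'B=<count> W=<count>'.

-- B to move --
(0,1): flips 2 -> legal
(0,2): no bracket -> illegal
(0,3): no bracket -> illegal
(1,1): no bracket -> illegal
(1,3): flips 1 -> legal
(1,4): no bracket -> illegal
(1,5): no bracket -> illegal
(1,6): flips 1 -> legal
(2,1): no bracket -> illegal
(2,2): flips 1 -> legal
(2,6): flips 2 -> legal
(3,2): no bracket -> illegal
(3,6): flips 1 -> legal
(3,7): no bracket -> illegal
(4,7): flips 2 -> legal
(5,2): flips 1 -> legal
(5,3): flips 1 -> legal
(5,6): flips 1 -> legal
(5,7): flips 2 -> legal
(6,3): no bracket -> illegal
(6,4): flips 2 -> legal
(7,4): no bracket -> illegal
(7,5): no bracket -> illegal
(7,6): no bracket -> illegal
B mobility = 12
-- W to move --
(1,3): flips 1 -> legal
(1,4): flips 3 -> legal
(1,5): no bracket -> illegal
(2,2): flips 2 -> legal
(3,1): no bracket -> illegal
(3,2): flips 2 -> legal
(4,0): no bracket -> illegal
(4,1): flips 1 -> legal
(5,0): no bracket -> illegal
(5,2): no bracket -> illegal
(5,3): flips 1 -> legal
(5,6): no bracket -> illegal
(5,7): no bracket -> illegal
(6,0): no bracket -> illegal
(6,1): no bracket -> illegal
(6,2): no bracket -> illegal
(6,7): flips 1 -> legal
(7,5): no bracket -> illegal
(7,6): no bracket -> illegal
W mobility = 7

Answer: B=12 W=7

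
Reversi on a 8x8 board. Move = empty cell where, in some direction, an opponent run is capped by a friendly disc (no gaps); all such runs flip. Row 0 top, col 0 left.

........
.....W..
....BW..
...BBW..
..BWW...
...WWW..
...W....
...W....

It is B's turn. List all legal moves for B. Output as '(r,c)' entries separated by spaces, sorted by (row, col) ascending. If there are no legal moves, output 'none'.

Answer: (0,6) (1,6) (2,6) (3,6) (4,5) (4,6) (5,2) (6,4) (6,6)

Derivation:
(0,4): no bracket -> illegal
(0,5): no bracket -> illegal
(0,6): flips 1 -> legal
(1,4): no bracket -> illegal
(1,6): flips 1 -> legal
(2,6): flips 1 -> legal
(3,2): no bracket -> illegal
(3,6): flips 1 -> legal
(4,5): flips 2 -> legal
(4,6): flips 1 -> legal
(5,2): flips 1 -> legal
(5,6): no bracket -> illegal
(6,2): no bracket -> illegal
(6,4): flips 3 -> legal
(6,5): no bracket -> illegal
(6,6): flips 2 -> legal
(7,2): no bracket -> illegal
(7,4): no bracket -> illegal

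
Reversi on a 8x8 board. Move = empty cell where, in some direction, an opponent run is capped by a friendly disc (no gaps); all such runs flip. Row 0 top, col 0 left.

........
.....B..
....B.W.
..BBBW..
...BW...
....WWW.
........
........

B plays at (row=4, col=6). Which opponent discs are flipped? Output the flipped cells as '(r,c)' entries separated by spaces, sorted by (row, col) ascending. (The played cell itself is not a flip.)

Answer: (3,5)

Derivation:
Dir NW: opp run (3,5) capped by B -> flip
Dir N: first cell '.' (not opp) -> no flip
Dir NE: first cell '.' (not opp) -> no flip
Dir W: first cell '.' (not opp) -> no flip
Dir E: first cell '.' (not opp) -> no flip
Dir SW: opp run (5,5), next='.' -> no flip
Dir S: opp run (5,6), next='.' -> no flip
Dir SE: first cell '.' (not opp) -> no flip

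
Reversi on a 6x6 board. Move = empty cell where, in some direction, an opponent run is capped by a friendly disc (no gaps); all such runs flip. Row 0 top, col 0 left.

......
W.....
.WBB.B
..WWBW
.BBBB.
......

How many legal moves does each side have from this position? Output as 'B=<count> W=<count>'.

Answer: B=4 W=12

Derivation:
-- B to move --
(0,0): no bracket -> illegal
(0,1): no bracket -> illegal
(1,1): no bracket -> illegal
(1,2): no bracket -> illegal
(2,0): flips 1 -> legal
(2,4): flips 1 -> legal
(3,0): no bracket -> illegal
(3,1): flips 2 -> legal
(4,5): flips 1 -> legal
B mobility = 4
-- W to move --
(1,1): flips 1 -> legal
(1,2): flips 1 -> legal
(1,3): flips 1 -> legal
(1,4): flips 1 -> legal
(1,5): flips 1 -> legal
(2,4): flips 2 -> legal
(3,0): no bracket -> illegal
(3,1): no bracket -> illegal
(4,0): no bracket -> illegal
(4,5): no bracket -> illegal
(5,0): flips 1 -> legal
(5,1): flips 1 -> legal
(5,2): flips 1 -> legal
(5,3): flips 2 -> legal
(5,4): flips 1 -> legal
(5,5): flips 1 -> legal
W mobility = 12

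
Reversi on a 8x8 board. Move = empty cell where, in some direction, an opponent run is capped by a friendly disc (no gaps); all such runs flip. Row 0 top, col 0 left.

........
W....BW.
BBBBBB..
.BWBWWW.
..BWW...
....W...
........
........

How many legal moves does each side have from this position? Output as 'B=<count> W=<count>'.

Answer: B=13 W=8

Derivation:
-- B to move --
(0,0): flips 1 -> legal
(0,1): no bracket -> illegal
(0,5): no bracket -> illegal
(0,6): no bracket -> illegal
(0,7): flips 1 -> legal
(1,1): no bracket -> illegal
(1,7): flips 1 -> legal
(2,6): no bracket -> illegal
(2,7): no bracket -> illegal
(3,7): flips 3 -> legal
(4,1): flips 1 -> legal
(4,5): flips 4 -> legal
(4,6): flips 1 -> legal
(4,7): flips 1 -> legal
(5,2): flips 2 -> legal
(5,3): flips 1 -> legal
(5,5): flips 1 -> legal
(6,3): no bracket -> illegal
(6,4): flips 3 -> legal
(6,5): flips 3 -> legal
B mobility = 13
-- W to move --
(0,4): no bracket -> illegal
(0,5): flips 2 -> legal
(0,6): no bracket -> illegal
(1,1): flips 2 -> legal
(1,2): flips 2 -> legal
(1,3): flips 3 -> legal
(1,4): flips 4 -> legal
(2,6): no bracket -> illegal
(3,0): flips 2 -> legal
(4,0): no bracket -> illegal
(4,1): flips 1 -> legal
(5,1): no bracket -> illegal
(5,2): flips 1 -> legal
(5,3): no bracket -> illegal
W mobility = 8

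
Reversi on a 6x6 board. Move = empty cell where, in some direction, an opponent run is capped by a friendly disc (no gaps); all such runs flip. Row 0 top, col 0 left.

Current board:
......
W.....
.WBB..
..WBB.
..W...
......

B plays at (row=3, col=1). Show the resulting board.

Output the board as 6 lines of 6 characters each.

Answer: ......
W.....
.WBB..
.BBBB.
..W...
......

Derivation:
Place B at (3,1); scan 8 dirs for brackets.
Dir NW: first cell '.' (not opp) -> no flip
Dir N: opp run (2,1), next='.' -> no flip
Dir NE: first cell 'B' (not opp) -> no flip
Dir W: first cell '.' (not opp) -> no flip
Dir E: opp run (3,2) capped by B -> flip
Dir SW: first cell '.' (not opp) -> no flip
Dir S: first cell '.' (not opp) -> no flip
Dir SE: opp run (4,2), next='.' -> no flip
All flips: (3,2)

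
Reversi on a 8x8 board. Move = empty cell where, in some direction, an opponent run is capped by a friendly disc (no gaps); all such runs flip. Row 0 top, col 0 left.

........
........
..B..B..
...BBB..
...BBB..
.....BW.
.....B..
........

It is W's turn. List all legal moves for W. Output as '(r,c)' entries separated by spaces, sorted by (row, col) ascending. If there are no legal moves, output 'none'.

Answer: (2,3) (5,4) (7,4)

Derivation:
(1,1): no bracket -> illegal
(1,2): no bracket -> illegal
(1,3): no bracket -> illegal
(1,4): no bracket -> illegal
(1,5): no bracket -> illegal
(1,6): no bracket -> illegal
(2,1): no bracket -> illegal
(2,3): flips 2 -> legal
(2,4): no bracket -> illegal
(2,6): no bracket -> illegal
(3,1): no bracket -> illegal
(3,2): no bracket -> illegal
(3,6): no bracket -> illegal
(4,2): no bracket -> illegal
(4,6): no bracket -> illegal
(5,2): no bracket -> illegal
(5,3): no bracket -> illegal
(5,4): flips 1 -> legal
(6,4): no bracket -> illegal
(6,6): no bracket -> illegal
(7,4): flips 1 -> legal
(7,5): no bracket -> illegal
(7,6): no bracket -> illegal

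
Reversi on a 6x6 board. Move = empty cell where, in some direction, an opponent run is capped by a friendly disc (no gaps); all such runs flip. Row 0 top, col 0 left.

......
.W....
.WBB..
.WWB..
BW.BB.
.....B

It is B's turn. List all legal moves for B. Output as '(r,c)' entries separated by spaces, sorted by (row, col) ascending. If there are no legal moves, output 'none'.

(0,0): flips 1 -> legal
(0,1): no bracket -> illegal
(0,2): no bracket -> illegal
(1,0): flips 2 -> legal
(1,2): no bracket -> illegal
(2,0): flips 1 -> legal
(3,0): flips 2 -> legal
(4,2): flips 2 -> legal
(5,0): flips 2 -> legal
(5,1): no bracket -> illegal
(5,2): no bracket -> illegal

Answer: (0,0) (1,0) (2,0) (3,0) (4,2) (5,0)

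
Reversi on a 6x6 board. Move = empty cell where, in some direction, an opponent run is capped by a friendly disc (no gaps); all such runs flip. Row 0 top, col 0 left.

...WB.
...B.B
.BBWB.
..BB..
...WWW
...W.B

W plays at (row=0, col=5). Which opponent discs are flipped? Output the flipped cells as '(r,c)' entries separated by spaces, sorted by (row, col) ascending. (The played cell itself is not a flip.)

Answer: (0,4)

Derivation:
Dir NW: edge -> no flip
Dir N: edge -> no flip
Dir NE: edge -> no flip
Dir W: opp run (0,4) capped by W -> flip
Dir E: edge -> no flip
Dir SW: first cell '.' (not opp) -> no flip
Dir S: opp run (1,5), next='.' -> no flip
Dir SE: edge -> no flip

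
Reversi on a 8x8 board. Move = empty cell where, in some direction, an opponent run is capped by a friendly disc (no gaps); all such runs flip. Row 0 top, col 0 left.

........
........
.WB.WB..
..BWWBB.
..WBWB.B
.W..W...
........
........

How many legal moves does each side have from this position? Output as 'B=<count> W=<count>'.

Answer: B=10 W=12

Derivation:
-- B to move --
(1,0): flips 1 -> legal
(1,1): no bracket -> illegal
(1,2): no bracket -> illegal
(1,3): flips 1 -> legal
(1,4): no bracket -> illegal
(1,5): no bracket -> illegal
(2,0): flips 1 -> legal
(2,3): flips 3 -> legal
(3,0): no bracket -> illegal
(3,1): no bracket -> illegal
(4,0): no bracket -> illegal
(4,1): flips 1 -> legal
(5,0): no bracket -> illegal
(5,2): flips 1 -> legal
(5,3): flips 1 -> legal
(5,5): flips 2 -> legal
(6,0): no bracket -> illegal
(6,1): no bracket -> illegal
(6,2): no bracket -> illegal
(6,3): flips 1 -> legal
(6,4): no bracket -> illegal
(6,5): flips 1 -> legal
B mobility = 10
-- W to move --
(1,1): flips 1 -> legal
(1,2): flips 2 -> legal
(1,3): no bracket -> illegal
(1,4): no bracket -> illegal
(1,5): no bracket -> illegal
(1,6): flips 1 -> legal
(2,3): flips 1 -> legal
(2,6): flips 2 -> legal
(2,7): flips 2 -> legal
(3,1): flips 1 -> legal
(3,7): flips 2 -> legal
(4,1): no bracket -> illegal
(4,6): flips 2 -> legal
(5,2): flips 1 -> legal
(5,3): flips 1 -> legal
(5,5): no bracket -> illegal
(5,6): flips 1 -> legal
(5,7): no bracket -> illegal
W mobility = 12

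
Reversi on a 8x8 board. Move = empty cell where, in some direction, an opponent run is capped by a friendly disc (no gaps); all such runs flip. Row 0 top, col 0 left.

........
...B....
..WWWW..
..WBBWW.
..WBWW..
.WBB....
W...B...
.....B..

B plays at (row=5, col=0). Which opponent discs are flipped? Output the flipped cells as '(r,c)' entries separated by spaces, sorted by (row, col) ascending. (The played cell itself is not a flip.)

Dir NW: edge -> no flip
Dir N: first cell '.' (not opp) -> no flip
Dir NE: first cell '.' (not opp) -> no flip
Dir W: edge -> no flip
Dir E: opp run (5,1) capped by B -> flip
Dir SW: edge -> no flip
Dir S: opp run (6,0), next='.' -> no flip
Dir SE: first cell '.' (not opp) -> no flip

Answer: (5,1)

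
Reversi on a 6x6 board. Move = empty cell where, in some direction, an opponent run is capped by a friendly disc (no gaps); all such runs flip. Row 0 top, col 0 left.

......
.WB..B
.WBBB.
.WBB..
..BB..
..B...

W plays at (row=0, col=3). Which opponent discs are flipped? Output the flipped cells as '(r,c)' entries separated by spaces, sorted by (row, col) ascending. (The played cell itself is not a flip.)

Answer: (1,2)

Derivation:
Dir NW: edge -> no flip
Dir N: edge -> no flip
Dir NE: edge -> no flip
Dir W: first cell '.' (not opp) -> no flip
Dir E: first cell '.' (not opp) -> no flip
Dir SW: opp run (1,2) capped by W -> flip
Dir S: first cell '.' (not opp) -> no flip
Dir SE: first cell '.' (not opp) -> no flip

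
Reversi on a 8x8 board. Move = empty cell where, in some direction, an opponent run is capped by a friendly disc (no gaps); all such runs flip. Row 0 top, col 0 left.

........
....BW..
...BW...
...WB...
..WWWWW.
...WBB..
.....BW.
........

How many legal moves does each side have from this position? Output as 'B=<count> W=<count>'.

-- B to move --
(0,4): no bracket -> illegal
(0,5): no bracket -> illegal
(0,6): no bracket -> illegal
(1,3): no bracket -> illegal
(1,6): flips 1 -> legal
(2,2): flips 2 -> legal
(2,5): flips 1 -> legal
(2,6): no bracket -> illegal
(3,1): no bracket -> illegal
(3,2): flips 2 -> legal
(3,5): flips 1 -> legal
(3,6): flips 1 -> legal
(3,7): flips 1 -> legal
(4,1): no bracket -> illegal
(4,7): no bracket -> illegal
(5,1): no bracket -> illegal
(5,2): flips 2 -> legal
(5,6): flips 1 -> legal
(5,7): no bracket -> illegal
(6,2): no bracket -> illegal
(6,3): flips 3 -> legal
(6,4): no bracket -> illegal
(6,7): flips 1 -> legal
(7,5): no bracket -> illegal
(7,6): no bracket -> illegal
(7,7): flips 1 -> legal
B mobility = 12
-- W to move --
(0,3): no bracket -> illegal
(0,4): flips 1 -> legal
(0,5): no bracket -> illegal
(1,2): flips 2 -> legal
(1,3): flips 2 -> legal
(2,2): flips 1 -> legal
(2,5): flips 1 -> legal
(3,2): no bracket -> illegal
(3,5): flips 1 -> legal
(5,6): flips 2 -> legal
(6,3): flips 1 -> legal
(6,4): flips 3 -> legal
(7,4): no bracket -> illegal
(7,5): flips 2 -> legal
(7,6): flips 2 -> legal
W mobility = 11

Answer: B=12 W=11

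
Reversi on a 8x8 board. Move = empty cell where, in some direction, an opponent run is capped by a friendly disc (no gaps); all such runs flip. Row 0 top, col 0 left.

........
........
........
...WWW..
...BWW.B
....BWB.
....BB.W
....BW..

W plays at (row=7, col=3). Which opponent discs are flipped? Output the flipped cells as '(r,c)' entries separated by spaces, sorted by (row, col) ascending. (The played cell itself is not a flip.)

Answer: (6,4) (7,4)

Derivation:
Dir NW: first cell '.' (not opp) -> no flip
Dir N: first cell '.' (not opp) -> no flip
Dir NE: opp run (6,4) capped by W -> flip
Dir W: first cell '.' (not opp) -> no flip
Dir E: opp run (7,4) capped by W -> flip
Dir SW: edge -> no flip
Dir S: edge -> no flip
Dir SE: edge -> no flip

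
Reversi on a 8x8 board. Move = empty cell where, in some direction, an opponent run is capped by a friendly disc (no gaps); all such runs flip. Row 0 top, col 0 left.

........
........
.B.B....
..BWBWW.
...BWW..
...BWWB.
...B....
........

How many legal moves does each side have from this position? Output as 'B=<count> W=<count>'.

-- B to move --
(2,2): no bracket -> illegal
(2,4): no bracket -> illegal
(2,5): no bracket -> illegal
(2,6): flips 2 -> legal
(2,7): flips 3 -> legal
(3,7): flips 2 -> legal
(4,2): no bracket -> illegal
(4,6): flips 2 -> legal
(4,7): no bracket -> illegal
(6,4): flips 2 -> legal
(6,5): flips 1 -> legal
(6,6): no bracket -> illegal
B mobility = 6
-- W to move --
(1,0): flips 3 -> legal
(1,1): no bracket -> illegal
(1,2): flips 2 -> legal
(1,3): flips 1 -> legal
(1,4): no bracket -> illegal
(2,0): no bracket -> illegal
(2,2): no bracket -> illegal
(2,4): flips 1 -> legal
(2,5): no bracket -> illegal
(3,0): no bracket -> illegal
(3,1): flips 1 -> legal
(4,1): no bracket -> illegal
(4,2): flips 1 -> legal
(4,6): no bracket -> illegal
(4,7): no bracket -> illegal
(5,2): flips 1 -> legal
(5,7): flips 1 -> legal
(6,2): flips 1 -> legal
(6,4): no bracket -> illegal
(6,5): no bracket -> illegal
(6,6): no bracket -> illegal
(6,7): flips 1 -> legal
(7,2): flips 1 -> legal
(7,3): flips 3 -> legal
(7,4): no bracket -> illegal
W mobility = 12

Answer: B=6 W=12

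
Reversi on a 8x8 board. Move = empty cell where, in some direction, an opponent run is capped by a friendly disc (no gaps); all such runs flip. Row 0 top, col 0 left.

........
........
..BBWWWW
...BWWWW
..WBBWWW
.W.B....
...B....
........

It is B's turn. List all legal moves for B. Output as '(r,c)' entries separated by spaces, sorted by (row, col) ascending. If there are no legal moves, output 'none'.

(1,3): no bracket -> illegal
(1,4): flips 2 -> legal
(1,5): flips 1 -> legal
(1,6): flips 2 -> legal
(1,7): flips 2 -> legal
(3,1): flips 1 -> legal
(3,2): no bracket -> illegal
(4,0): no bracket -> illegal
(4,1): flips 1 -> legal
(5,0): no bracket -> illegal
(5,2): no bracket -> illegal
(5,4): no bracket -> illegal
(5,5): no bracket -> illegal
(5,6): flips 2 -> legal
(5,7): no bracket -> illegal
(6,0): flips 2 -> legal
(6,1): no bracket -> illegal
(6,2): no bracket -> illegal

Answer: (1,4) (1,5) (1,6) (1,7) (3,1) (4,1) (5,6) (6,0)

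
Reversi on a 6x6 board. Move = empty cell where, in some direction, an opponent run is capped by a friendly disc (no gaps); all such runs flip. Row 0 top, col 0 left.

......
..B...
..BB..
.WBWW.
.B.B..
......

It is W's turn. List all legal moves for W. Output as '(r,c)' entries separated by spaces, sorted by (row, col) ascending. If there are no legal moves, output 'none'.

Answer: (0,1) (1,1) (1,3) (5,1) (5,2) (5,3)

Derivation:
(0,1): flips 2 -> legal
(0,2): no bracket -> illegal
(0,3): no bracket -> illegal
(1,1): flips 1 -> legal
(1,3): flips 2 -> legal
(1,4): no bracket -> illegal
(2,1): no bracket -> illegal
(2,4): no bracket -> illegal
(3,0): no bracket -> illegal
(4,0): no bracket -> illegal
(4,2): no bracket -> illegal
(4,4): no bracket -> illegal
(5,0): no bracket -> illegal
(5,1): flips 1 -> legal
(5,2): flips 1 -> legal
(5,3): flips 1 -> legal
(5,4): no bracket -> illegal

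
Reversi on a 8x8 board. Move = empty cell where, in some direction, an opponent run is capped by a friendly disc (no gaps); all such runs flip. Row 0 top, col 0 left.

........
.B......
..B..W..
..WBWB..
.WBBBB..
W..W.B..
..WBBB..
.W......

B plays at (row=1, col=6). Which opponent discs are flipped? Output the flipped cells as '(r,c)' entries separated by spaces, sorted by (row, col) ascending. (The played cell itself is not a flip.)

Dir NW: first cell '.' (not opp) -> no flip
Dir N: first cell '.' (not opp) -> no flip
Dir NE: first cell '.' (not opp) -> no flip
Dir W: first cell '.' (not opp) -> no flip
Dir E: first cell '.' (not opp) -> no flip
Dir SW: opp run (2,5) (3,4) capped by B -> flip
Dir S: first cell '.' (not opp) -> no flip
Dir SE: first cell '.' (not opp) -> no flip

Answer: (2,5) (3,4)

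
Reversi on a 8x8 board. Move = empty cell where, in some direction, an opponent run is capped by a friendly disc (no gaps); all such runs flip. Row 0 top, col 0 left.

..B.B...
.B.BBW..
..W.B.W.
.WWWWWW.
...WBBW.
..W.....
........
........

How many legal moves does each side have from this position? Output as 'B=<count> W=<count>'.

-- B to move --
(0,5): no bracket -> illegal
(0,6): flips 1 -> legal
(1,2): no bracket -> illegal
(1,6): flips 1 -> legal
(1,7): flips 2 -> legal
(2,0): no bracket -> illegal
(2,1): no bracket -> illegal
(2,3): flips 1 -> legal
(2,5): flips 1 -> legal
(2,7): flips 1 -> legal
(3,0): no bracket -> illegal
(3,7): flips 2 -> legal
(4,0): flips 2 -> legal
(4,1): no bracket -> illegal
(4,2): flips 2 -> legal
(4,7): flips 1 -> legal
(5,1): no bracket -> illegal
(5,3): no bracket -> illegal
(5,4): no bracket -> illegal
(5,5): no bracket -> illegal
(5,6): no bracket -> illegal
(5,7): flips 2 -> legal
(6,1): no bracket -> illegal
(6,2): no bracket -> illegal
(6,3): no bracket -> illegal
B mobility = 11
-- W to move --
(0,0): flips 1 -> legal
(0,1): no bracket -> illegal
(0,3): no bracket -> illegal
(0,5): no bracket -> illegal
(1,0): no bracket -> illegal
(1,2): flips 2 -> legal
(2,0): no bracket -> illegal
(2,1): no bracket -> illegal
(2,3): no bracket -> illegal
(2,5): no bracket -> illegal
(5,3): flips 1 -> legal
(5,4): flips 2 -> legal
(5,5): flips 2 -> legal
(5,6): flips 1 -> legal
W mobility = 6

Answer: B=11 W=6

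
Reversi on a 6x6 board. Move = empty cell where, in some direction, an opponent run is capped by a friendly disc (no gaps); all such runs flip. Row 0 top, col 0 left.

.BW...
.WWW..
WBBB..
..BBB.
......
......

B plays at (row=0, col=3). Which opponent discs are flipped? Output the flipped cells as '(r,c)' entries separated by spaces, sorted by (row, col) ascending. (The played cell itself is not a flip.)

Answer: (0,2) (1,2) (1,3)

Derivation:
Dir NW: edge -> no flip
Dir N: edge -> no flip
Dir NE: edge -> no flip
Dir W: opp run (0,2) capped by B -> flip
Dir E: first cell '.' (not opp) -> no flip
Dir SW: opp run (1,2) capped by B -> flip
Dir S: opp run (1,3) capped by B -> flip
Dir SE: first cell '.' (not opp) -> no flip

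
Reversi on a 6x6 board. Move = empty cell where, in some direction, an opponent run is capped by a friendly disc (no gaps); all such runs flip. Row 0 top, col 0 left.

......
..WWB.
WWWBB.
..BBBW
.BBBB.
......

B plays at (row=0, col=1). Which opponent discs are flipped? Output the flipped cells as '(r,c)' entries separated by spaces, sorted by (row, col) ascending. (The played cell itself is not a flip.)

Dir NW: edge -> no flip
Dir N: edge -> no flip
Dir NE: edge -> no flip
Dir W: first cell '.' (not opp) -> no flip
Dir E: first cell '.' (not opp) -> no flip
Dir SW: first cell '.' (not opp) -> no flip
Dir S: first cell '.' (not opp) -> no flip
Dir SE: opp run (1,2) capped by B -> flip

Answer: (1,2)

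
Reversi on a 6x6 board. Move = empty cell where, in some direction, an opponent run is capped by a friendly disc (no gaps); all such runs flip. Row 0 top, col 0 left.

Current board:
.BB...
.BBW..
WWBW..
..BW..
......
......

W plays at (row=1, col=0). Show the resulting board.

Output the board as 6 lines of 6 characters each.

Answer: .BB...
WWWW..
WWBW..
..BW..
......
......

Derivation:
Place W at (1,0); scan 8 dirs for brackets.
Dir NW: edge -> no flip
Dir N: first cell '.' (not opp) -> no flip
Dir NE: opp run (0,1), next=edge -> no flip
Dir W: edge -> no flip
Dir E: opp run (1,1) (1,2) capped by W -> flip
Dir SW: edge -> no flip
Dir S: first cell 'W' (not opp) -> no flip
Dir SE: first cell 'W' (not opp) -> no flip
All flips: (1,1) (1,2)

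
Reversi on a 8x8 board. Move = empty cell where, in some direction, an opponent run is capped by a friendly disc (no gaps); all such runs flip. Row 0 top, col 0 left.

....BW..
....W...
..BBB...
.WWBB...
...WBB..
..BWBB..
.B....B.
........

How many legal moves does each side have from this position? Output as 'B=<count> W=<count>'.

Answer: B=8 W=11

Derivation:
-- B to move --
(0,3): no bracket -> illegal
(0,6): flips 1 -> legal
(1,3): no bracket -> illegal
(1,5): no bracket -> illegal
(1,6): no bracket -> illegal
(2,0): no bracket -> illegal
(2,1): flips 2 -> legal
(2,5): no bracket -> illegal
(3,0): flips 2 -> legal
(4,0): flips 1 -> legal
(4,1): flips 1 -> legal
(4,2): flips 2 -> legal
(6,2): flips 1 -> legal
(6,3): flips 2 -> legal
(6,4): no bracket -> illegal
B mobility = 8
-- W to move --
(0,3): flips 1 -> legal
(1,1): no bracket -> illegal
(1,2): flips 1 -> legal
(1,3): flips 3 -> legal
(1,5): no bracket -> illegal
(2,1): no bracket -> illegal
(2,5): flips 1 -> legal
(3,5): flips 3 -> legal
(3,6): no bracket -> illegal
(4,1): no bracket -> illegal
(4,2): no bracket -> illegal
(4,6): flips 2 -> legal
(5,0): no bracket -> illegal
(5,1): flips 1 -> legal
(5,6): flips 2 -> legal
(5,7): no bracket -> illegal
(6,0): no bracket -> illegal
(6,2): no bracket -> illegal
(6,3): no bracket -> illegal
(6,4): flips 4 -> legal
(6,5): flips 1 -> legal
(6,7): no bracket -> illegal
(7,0): flips 2 -> legal
(7,1): no bracket -> illegal
(7,2): no bracket -> illegal
(7,5): no bracket -> illegal
(7,6): no bracket -> illegal
(7,7): no bracket -> illegal
W mobility = 11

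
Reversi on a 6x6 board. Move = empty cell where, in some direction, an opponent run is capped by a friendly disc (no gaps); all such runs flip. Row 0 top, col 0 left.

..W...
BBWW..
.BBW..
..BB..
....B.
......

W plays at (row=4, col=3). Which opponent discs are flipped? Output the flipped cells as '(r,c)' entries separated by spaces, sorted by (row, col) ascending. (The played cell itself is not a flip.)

Dir NW: opp run (3,2) (2,1) (1,0), next=edge -> no flip
Dir N: opp run (3,3) capped by W -> flip
Dir NE: first cell '.' (not opp) -> no flip
Dir W: first cell '.' (not opp) -> no flip
Dir E: opp run (4,4), next='.' -> no flip
Dir SW: first cell '.' (not opp) -> no flip
Dir S: first cell '.' (not opp) -> no flip
Dir SE: first cell '.' (not opp) -> no flip

Answer: (3,3)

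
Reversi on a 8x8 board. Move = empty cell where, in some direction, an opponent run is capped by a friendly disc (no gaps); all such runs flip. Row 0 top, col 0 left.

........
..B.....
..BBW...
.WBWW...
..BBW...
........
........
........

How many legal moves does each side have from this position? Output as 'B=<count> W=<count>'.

-- B to move --
(1,3): no bracket -> illegal
(1,4): no bracket -> illegal
(1,5): flips 2 -> legal
(2,0): flips 1 -> legal
(2,1): no bracket -> illegal
(2,5): flips 2 -> legal
(3,0): flips 1 -> legal
(3,5): flips 2 -> legal
(4,0): flips 1 -> legal
(4,1): no bracket -> illegal
(4,5): flips 2 -> legal
(5,3): no bracket -> illegal
(5,4): no bracket -> illegal
(5,5): flips 2 -> legal
B mobility = 8
-- W to move --
(0,1): flips 2 -> legal
(0,2): no bracket -> illegal
(0,3): no bracket -> illegal
(1,1): flips 1 -> legal
(1,3): flips 2 -> legal
(1,4): no bracket -> illegal
(2,1): flips 2 -> legal
(4,1): flips 2 -> legal
(5,1): flips 1 -> legal
(5,2): flips 1 -> legal
(5,3): flips 2 -> legal
(5,4): no bracket -> illegal
W mobility = 8

Answer: B=8 W=8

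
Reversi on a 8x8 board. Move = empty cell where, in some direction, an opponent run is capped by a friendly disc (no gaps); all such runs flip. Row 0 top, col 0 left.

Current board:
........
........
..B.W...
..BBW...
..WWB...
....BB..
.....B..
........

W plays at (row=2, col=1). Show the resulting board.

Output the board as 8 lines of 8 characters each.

Answer: ........
........
.WB.W...
..WBW...
..WWB...
....BB..
.....B..
........

Derivation:
Place W at (2,1); scan 8 dirs for brackets.
Dir NW: first cell '.' (not opp) -> no flip
Dir N: first cell '.' (not opp) -> no flip
Dir NE: first cell '.' (not opp) -> no flip
Dir W: first cell '.' (not opp) -> no flip
Dir E: opp run (2,2), next='.' -> no flip
Dir SW: first cell '.' (not opp) -> no flip
Dir S: first cell '.' (not opp) -> no flip
Dir SE: opp run (3,2) capped by W -> flip
All flips: (3,2)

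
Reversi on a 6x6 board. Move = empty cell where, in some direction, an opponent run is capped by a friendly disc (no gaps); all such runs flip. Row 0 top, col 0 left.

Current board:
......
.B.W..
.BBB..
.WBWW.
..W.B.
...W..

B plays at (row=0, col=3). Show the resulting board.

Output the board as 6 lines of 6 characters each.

Place B at (0,3); scan 8 dirs for brackets.
Dir NW: edge -> no flip
Dir N: edge -> no flip
Dir NE: edge -> no flip
Dir W: first cell '.' (not opp) -> no flip
Dir E: first cell '.' (not opp) -> no flip
Dir SW: first cell '.' (not opp) -> no flip
Dir S: opp run (1,3) capped by B -> flip
Dir SE: first cell '.' (not opp) -> no flip
All flips: (1,3)

Answer: ...B..
.B.B..
.BBB..
.WBWW.
..W.B.
...W..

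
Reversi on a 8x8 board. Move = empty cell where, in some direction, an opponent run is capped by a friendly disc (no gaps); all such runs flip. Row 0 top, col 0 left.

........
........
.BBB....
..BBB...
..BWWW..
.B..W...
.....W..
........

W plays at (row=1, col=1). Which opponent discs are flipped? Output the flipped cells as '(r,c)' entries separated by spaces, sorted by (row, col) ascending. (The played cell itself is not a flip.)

Dir NW: first cell '.' (not opp) -> no flip
Dir N: first cell '.' (not opp) -> no flip
Dir NE: first cell '.' (not opp) -> no flip
Dir W: first cell '.' (not opp) -> no flip
Dir E: first cell '.' (not opp) -> no flip
Dir SW: first cell '.' (not opp) -> no flip
Dir S: opp run (2,1), next='.' -> no flip
Dir SE: opp run (2,2) (3,3) capped by W -> flip

Answer: (2,2) (3,3)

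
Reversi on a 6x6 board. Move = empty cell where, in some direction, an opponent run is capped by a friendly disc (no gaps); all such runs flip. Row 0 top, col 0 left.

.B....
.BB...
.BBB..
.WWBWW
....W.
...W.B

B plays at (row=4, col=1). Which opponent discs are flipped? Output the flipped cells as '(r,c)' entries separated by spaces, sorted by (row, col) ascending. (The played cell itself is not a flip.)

Answer: (3,1) (3,2)

Derivation:
Dir NW: first cell '.' (not opp) -> no flip
Dir N: opp run (3,1) capped by B -> flip
Dir NE: opp run (3,2) capped by B -> flip
Dir W: first cell '.' (not opp) -> no flip
Dir E: first cell '.' (not opp) -> no flip
Dir SW: first cell '.' (not opp) -> no flip
Dir S: first cell '.' (not opp) -> no flip
Dir SE: first cell '.' (not opp) -> no flip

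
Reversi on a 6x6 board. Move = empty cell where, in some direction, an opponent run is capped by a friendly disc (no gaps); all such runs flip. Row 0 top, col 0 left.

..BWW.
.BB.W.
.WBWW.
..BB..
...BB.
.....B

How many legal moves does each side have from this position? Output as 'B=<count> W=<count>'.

Answer: B=9 W=5

Derivation:
-- B to move --
(0,5): flips 4 -> legal
(1,0): flips 1 -> legal
(1,3): flips 1 -> legal
(1,5): flips 1 -> legal
(2,0): flips 1 -> legal
(2,5): flips 2 -> legal
(3,0): flips 1 -> legal
(3,1): flips 1 -> legal
(3,4): flips 1 -> legal
(3,5): no bracket -> illegal
B mobility = 9
-- W to move --
(0,0): no bracket -> illegal
(0,1): flips 3 -> legal
(1,0): no bracket -> illegal
(1,3): no bracket -> illegal
(2,0): no bracket -> illegal
(3,1): no bracket -> illegal
(3,4): no bracket -> illegal
(3,5): no bracket -> illegal
(4,1): flips 1 -> legal
(4,2): flips 1 -> legal
(4,5): no bracket -> illegal
(5,2): no bracket -> illegal
(5,3): flips 2 -> legal
(5,4): flips 2 -> legal
W mobility = 5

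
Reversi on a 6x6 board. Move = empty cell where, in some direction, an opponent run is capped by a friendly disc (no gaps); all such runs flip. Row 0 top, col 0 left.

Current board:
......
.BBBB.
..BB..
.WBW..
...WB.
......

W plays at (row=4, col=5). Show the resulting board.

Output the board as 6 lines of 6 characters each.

Place W at (4,5); scan 8 dirs for brackets.
Dir NW: first cell '.' (not opp) -> no flip
Dir N: first cell '.' (not opp) -> no flip
Dir NE: edge -> no flip
Dir W: opp run (4,4) capped by W -> flip
Dir E: edge -> no flip
Dir SW: first cell '.' (not opp) -> no flip
Dir S: first cell '.' (not opp) -> no flip
Dir SE: edge -> no flip
All flips: (4,4)

Answer: ......
.BBBB.
..BB..
.WBW..
...WWW
......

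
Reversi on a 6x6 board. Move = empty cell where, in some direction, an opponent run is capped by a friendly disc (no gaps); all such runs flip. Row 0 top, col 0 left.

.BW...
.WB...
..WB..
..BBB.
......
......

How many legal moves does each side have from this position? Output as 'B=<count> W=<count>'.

Answer: B=4 W=5

Derivation:
-- B to move --
(0,0): flips 2 -> legal
(0,3): flips 1 -> legal
(1,0): flips 1 -> legal
(1,3): no bracket -> illegal
(2,0): no bracket -> illegal
(2,1): flips 2 -> legal
(3,1): no bracket -> illegal
B mobility = 4
-- W to move --
(0,0): flips 1 -> legal
(0,3): no bracket -> illegal
(1,0): no bracket -> illegal
(1,3): flips 1 -> legal
(1,4): no bracket -> illegal
(2,1): no bracket -> illegal
(2,4): flips 1 -> legal
(2,5): no bracket -> illegal
(3,1): no bracket -> illegal
(3,5): no bracket -> illegal
(4,1): no bracket -> illegal
(4,2): flips 1 -> legal
(4,3): no bracket -> illegal
(4,4): flips 1 -> legal
(4,5): no bracket -> illegal
W mobility = 5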